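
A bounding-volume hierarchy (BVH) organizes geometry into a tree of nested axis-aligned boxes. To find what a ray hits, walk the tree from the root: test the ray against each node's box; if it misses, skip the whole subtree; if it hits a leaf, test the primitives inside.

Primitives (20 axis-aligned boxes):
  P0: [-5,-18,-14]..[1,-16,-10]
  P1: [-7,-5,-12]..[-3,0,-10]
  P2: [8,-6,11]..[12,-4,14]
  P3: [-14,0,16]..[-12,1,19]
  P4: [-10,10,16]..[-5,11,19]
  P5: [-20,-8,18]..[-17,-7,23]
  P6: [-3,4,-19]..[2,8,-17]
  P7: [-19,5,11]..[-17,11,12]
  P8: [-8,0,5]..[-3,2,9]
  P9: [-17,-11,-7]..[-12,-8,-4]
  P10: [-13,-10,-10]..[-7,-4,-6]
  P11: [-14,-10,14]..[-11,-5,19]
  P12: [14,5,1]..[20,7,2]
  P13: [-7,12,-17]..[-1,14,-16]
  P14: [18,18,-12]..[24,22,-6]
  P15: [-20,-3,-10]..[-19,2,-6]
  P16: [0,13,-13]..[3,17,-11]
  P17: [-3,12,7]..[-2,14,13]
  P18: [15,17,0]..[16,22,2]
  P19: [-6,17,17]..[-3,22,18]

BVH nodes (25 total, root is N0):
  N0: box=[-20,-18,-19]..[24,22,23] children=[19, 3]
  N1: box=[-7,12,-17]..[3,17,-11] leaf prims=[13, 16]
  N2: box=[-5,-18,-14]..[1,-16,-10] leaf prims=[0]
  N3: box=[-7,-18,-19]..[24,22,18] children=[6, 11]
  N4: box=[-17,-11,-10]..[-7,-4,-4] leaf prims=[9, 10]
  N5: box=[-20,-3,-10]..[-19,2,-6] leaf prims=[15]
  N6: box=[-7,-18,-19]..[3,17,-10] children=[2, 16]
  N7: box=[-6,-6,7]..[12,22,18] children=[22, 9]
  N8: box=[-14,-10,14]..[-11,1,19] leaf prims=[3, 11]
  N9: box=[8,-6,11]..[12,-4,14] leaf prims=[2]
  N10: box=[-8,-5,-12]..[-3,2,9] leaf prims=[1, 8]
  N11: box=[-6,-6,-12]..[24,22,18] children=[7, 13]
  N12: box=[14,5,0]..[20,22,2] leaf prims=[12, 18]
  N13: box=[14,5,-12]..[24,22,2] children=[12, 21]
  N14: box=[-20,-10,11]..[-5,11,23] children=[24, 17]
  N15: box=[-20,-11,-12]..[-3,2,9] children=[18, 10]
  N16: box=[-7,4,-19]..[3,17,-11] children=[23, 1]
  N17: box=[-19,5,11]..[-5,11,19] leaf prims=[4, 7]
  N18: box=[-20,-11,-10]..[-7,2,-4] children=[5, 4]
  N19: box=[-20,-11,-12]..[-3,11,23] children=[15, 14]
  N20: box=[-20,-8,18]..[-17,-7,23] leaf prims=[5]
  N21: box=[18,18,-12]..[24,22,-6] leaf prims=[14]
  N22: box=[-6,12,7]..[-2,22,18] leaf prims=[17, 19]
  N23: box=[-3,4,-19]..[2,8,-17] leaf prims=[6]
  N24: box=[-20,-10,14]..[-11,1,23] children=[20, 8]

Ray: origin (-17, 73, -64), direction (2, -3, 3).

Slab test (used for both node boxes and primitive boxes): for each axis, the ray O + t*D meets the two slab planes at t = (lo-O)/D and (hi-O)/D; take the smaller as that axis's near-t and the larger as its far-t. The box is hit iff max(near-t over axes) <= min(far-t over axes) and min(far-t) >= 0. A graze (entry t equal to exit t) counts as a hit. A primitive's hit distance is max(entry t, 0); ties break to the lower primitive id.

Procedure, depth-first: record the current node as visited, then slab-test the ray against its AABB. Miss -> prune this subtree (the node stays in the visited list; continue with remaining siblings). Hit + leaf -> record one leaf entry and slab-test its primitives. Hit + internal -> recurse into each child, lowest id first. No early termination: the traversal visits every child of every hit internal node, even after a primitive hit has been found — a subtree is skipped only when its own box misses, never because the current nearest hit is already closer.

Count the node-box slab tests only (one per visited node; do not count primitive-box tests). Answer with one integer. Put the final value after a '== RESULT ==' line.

Walk:
N0 x:[-3/2,41/2] y:[17,91/3] z:[15,29] -> hit [17,41/2], descend [3, 19]
  N3 x:[5,41/2] y:[17,91/3] z:[15,82/3] -> hit [17,41/2], descend [6, 11]
    N6 x:[5,10] y:[56/3,91/3] z:[15,18] -> miss, prune
    N11 x:[11/2,41/2] y:[17,79/3] z:[52/3,82/3] -> hit [52/3,41/2], descend [7, 13]
      N7 x:[11/2,29/2] y:[17,79/3] z:[71/3,82/3] -> miss, prune
      N13 x:[31/2,41/2] y:[17,68/3] z:[52/3,22] -> hit [52/3,41/2], descend [12, 21]
        N12 x:[31/2,37/2] y:[17,68/3] z:[64/3,22] -> miss, prune
        N21 x:[35/2,41/2] y:[17,55/3] z:[52/3,58/3] -> hit [35/2,55/3] leaf, test {P14@t=35/2}
  N19 x:[-3/2,7] y:[62/3,28] z:[52/3,29] -> miss, prune

9 AABB tests over nodes [0, 3, 6, 11, 7, 13, 12, 21, 19]; 1 leaf entered; closest P14.

== RESULT ==
9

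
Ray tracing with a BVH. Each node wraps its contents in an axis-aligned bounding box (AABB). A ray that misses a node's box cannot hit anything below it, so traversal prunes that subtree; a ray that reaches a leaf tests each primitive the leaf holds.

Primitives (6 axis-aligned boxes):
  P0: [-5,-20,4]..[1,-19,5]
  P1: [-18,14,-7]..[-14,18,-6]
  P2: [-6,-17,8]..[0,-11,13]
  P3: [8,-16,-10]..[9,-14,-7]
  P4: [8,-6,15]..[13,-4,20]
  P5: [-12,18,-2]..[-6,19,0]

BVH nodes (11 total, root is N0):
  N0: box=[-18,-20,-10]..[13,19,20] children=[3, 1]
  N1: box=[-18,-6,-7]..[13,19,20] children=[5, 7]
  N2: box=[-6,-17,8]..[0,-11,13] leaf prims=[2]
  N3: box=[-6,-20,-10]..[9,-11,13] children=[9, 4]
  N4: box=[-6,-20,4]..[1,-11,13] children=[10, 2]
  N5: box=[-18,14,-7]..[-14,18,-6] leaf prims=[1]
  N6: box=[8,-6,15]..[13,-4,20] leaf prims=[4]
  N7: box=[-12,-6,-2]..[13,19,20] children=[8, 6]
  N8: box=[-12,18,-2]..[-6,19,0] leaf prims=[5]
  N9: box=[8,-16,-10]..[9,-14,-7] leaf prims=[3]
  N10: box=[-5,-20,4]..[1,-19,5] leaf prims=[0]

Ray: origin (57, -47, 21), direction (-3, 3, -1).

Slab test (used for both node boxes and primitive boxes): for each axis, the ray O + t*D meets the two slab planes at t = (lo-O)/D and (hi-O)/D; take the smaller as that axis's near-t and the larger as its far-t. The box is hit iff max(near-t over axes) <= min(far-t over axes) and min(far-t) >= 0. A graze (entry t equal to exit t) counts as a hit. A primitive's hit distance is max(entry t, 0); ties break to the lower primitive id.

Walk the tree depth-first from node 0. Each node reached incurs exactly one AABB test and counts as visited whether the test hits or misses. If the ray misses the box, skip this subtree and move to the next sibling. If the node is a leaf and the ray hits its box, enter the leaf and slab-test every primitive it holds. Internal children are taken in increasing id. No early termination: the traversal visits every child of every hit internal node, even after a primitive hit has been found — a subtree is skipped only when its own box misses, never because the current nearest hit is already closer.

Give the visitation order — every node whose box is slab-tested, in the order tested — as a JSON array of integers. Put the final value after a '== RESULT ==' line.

Walk:
N0 x:[44/3,25] y:[9,22] z:[1,31] -> hit [44/3,22], descend [1, 3]
  N1 x:[44/3,25] y:[41/3,22] z:[1,28] -> hit [44/3,22], descend [5, 7]
    N5 x:[71/3,25] y:[61/3,65/3] z:[27,28] -> miss, prune
    N7 x:[44/3,23] y:[41/3,22] z:[1,23] -> hit [44/3,22], descend [6, 8]
      N6 x:[44/3,49/3] y:[41/3,43/3] z:[1,6] -> miss, prune
      N8 x:[21,23] y:[65/3,22] z:[21,23] -> hit [65/3,22] leaf, test {P5@t=65/3}
  N3 x:[16,21] y:[9,12] z:[8,31] -> miss, prune

7 AABB tests over nodes [0, 1, 5, 7, 6, 8, 3]; 1 leaf entered; closest P5.

== RESULT ==
[0, 1, 5, 7, 6, 8, 3]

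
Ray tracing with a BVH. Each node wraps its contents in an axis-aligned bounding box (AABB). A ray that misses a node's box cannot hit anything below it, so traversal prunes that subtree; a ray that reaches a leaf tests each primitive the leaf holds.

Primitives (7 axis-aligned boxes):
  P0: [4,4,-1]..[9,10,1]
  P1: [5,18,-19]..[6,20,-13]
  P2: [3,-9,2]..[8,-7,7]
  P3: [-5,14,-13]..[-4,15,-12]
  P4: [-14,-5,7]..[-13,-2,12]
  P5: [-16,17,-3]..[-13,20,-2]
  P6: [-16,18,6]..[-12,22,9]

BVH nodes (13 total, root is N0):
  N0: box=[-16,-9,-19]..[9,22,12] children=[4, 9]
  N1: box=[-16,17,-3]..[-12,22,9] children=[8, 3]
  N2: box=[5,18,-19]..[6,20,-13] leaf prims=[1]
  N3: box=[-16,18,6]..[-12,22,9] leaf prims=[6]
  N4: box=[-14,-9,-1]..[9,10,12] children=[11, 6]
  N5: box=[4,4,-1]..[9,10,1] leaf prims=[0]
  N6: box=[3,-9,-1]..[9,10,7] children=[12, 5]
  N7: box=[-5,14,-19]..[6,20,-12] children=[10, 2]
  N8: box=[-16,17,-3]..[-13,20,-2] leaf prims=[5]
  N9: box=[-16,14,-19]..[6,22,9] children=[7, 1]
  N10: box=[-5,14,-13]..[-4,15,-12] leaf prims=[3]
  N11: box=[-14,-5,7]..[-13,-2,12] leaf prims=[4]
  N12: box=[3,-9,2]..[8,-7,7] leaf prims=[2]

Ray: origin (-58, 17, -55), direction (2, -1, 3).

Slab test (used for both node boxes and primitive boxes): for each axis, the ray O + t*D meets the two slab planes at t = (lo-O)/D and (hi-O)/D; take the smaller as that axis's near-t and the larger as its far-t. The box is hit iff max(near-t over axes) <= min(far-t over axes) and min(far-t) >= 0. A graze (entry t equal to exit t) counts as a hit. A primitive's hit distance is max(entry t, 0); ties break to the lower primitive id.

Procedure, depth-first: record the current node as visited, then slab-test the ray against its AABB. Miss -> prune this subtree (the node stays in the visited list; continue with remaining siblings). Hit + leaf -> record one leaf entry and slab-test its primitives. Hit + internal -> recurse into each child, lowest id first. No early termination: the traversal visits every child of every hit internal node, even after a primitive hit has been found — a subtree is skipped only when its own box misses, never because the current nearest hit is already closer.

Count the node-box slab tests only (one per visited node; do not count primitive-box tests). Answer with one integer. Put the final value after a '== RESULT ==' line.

Walk:
N0 x:[21,67/2] y:[-5,26] z:[12,67/3] -> hit [21,67/3], descend [4, 9]
  N4 x:[22,67/2] y:[7,26] z:[18,67/3] -> hit [22,67/3], descend [6, 11]
    N6 x:[61/2,67/2] y:[7,26] z:[18,62/3] -> miss, prune
    N11 x:[22,45/2] y:[19,22] z:[62/3,67/3] -> hit [22,22] leaf, test {P4@t=22}
  N9 x:[21,32] y:[-5,3] z:[12,64/3] -> miss, prune

Summary -> nodes [0, 4, 6, 11, 9]; box-tests=5; leaf-entries=1; first=P4

== RESULT ==
5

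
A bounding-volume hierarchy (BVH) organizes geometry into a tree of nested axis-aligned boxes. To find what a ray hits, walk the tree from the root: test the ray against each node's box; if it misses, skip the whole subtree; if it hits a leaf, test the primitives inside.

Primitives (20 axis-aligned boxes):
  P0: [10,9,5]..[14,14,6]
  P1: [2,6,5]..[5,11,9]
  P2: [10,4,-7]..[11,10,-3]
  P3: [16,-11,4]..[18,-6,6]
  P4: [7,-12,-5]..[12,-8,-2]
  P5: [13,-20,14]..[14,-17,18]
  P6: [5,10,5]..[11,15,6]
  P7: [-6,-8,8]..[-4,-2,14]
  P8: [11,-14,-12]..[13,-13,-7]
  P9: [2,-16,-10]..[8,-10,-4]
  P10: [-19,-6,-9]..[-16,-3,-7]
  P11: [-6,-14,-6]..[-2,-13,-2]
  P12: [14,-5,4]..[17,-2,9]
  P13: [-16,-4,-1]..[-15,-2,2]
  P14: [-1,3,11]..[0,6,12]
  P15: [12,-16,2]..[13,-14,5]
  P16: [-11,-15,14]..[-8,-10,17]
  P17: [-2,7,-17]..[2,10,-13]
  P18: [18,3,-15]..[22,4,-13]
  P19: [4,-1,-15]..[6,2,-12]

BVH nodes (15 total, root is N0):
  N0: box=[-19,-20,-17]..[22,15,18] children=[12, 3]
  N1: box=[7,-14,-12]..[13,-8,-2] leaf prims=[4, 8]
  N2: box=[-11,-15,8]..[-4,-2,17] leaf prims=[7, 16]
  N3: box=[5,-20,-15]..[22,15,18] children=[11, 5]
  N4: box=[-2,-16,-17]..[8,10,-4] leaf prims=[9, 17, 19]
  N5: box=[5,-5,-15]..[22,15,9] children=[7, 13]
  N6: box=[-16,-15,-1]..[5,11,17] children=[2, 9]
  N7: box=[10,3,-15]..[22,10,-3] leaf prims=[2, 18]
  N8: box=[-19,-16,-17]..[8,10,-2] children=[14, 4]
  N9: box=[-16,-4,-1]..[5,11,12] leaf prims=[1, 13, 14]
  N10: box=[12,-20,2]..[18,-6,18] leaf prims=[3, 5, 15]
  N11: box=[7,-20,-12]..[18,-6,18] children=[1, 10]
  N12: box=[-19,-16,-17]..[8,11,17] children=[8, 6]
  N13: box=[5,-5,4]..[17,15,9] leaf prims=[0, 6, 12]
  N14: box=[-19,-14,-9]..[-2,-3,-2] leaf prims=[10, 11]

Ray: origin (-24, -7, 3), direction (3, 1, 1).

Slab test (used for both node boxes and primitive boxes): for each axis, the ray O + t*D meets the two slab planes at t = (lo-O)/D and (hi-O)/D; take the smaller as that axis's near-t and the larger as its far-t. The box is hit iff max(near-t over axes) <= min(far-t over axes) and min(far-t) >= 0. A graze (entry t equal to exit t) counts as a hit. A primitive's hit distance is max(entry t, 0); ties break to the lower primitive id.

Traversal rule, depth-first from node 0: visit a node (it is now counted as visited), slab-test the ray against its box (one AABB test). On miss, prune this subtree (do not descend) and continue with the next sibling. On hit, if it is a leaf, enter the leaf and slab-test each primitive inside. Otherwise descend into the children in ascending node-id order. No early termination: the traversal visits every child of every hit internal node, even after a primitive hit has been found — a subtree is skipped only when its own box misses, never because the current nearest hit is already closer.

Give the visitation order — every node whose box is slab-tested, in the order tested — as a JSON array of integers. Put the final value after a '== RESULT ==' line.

Traverse from the root:
N0 x:[5/3,46/3] y:[-13,22] z:[-20,15] -> hit [5/3,15], descend [3, 12]
  N3 x:[29/3,46/3] y:[-13,22] z:[-18,15] -> hit [29/3,15], descend [5, 11]
    N5 x:[29/3,46/3] y:[2,22] z:[-18,6] -> miss, prune
    N11 x:[31/3,14] y:[-13,1] z:[-15,15] -> miss, prune
  N12 x:[5/3,32/3] y:[-9,18] z:[-20,14] -> hit [5/3,32/3], descend [6, 8]
    N6 x:[8/3,29/3] y:[-8,18] z:[-4,14] -> hit [8/3,29/3], descend [2, 9]
      N2 x:[13/3,20/3] y:[-8,5] z:[5,14] -> hit [5,5] leaf, test {P7(miss), P16(miss)}
      N9 x:[8/3,29/3] y:[3,18] z:[-4,9] -> hit [3,9] leaf, test {P1(miss), P13(miss), P14(miss)}
    N8 x:[5/3,32/3] y:[-9,17] z:[-20,-5] -> miss, prune

Summary -> nodes [0, 3, 5, 11, 12, 6, 2, 9, 8]; box-tests=9; leaf-entries=2; first=miss

== RESULT ==
[0, 3, 5, 11, 12, 6, 2, 9, 8]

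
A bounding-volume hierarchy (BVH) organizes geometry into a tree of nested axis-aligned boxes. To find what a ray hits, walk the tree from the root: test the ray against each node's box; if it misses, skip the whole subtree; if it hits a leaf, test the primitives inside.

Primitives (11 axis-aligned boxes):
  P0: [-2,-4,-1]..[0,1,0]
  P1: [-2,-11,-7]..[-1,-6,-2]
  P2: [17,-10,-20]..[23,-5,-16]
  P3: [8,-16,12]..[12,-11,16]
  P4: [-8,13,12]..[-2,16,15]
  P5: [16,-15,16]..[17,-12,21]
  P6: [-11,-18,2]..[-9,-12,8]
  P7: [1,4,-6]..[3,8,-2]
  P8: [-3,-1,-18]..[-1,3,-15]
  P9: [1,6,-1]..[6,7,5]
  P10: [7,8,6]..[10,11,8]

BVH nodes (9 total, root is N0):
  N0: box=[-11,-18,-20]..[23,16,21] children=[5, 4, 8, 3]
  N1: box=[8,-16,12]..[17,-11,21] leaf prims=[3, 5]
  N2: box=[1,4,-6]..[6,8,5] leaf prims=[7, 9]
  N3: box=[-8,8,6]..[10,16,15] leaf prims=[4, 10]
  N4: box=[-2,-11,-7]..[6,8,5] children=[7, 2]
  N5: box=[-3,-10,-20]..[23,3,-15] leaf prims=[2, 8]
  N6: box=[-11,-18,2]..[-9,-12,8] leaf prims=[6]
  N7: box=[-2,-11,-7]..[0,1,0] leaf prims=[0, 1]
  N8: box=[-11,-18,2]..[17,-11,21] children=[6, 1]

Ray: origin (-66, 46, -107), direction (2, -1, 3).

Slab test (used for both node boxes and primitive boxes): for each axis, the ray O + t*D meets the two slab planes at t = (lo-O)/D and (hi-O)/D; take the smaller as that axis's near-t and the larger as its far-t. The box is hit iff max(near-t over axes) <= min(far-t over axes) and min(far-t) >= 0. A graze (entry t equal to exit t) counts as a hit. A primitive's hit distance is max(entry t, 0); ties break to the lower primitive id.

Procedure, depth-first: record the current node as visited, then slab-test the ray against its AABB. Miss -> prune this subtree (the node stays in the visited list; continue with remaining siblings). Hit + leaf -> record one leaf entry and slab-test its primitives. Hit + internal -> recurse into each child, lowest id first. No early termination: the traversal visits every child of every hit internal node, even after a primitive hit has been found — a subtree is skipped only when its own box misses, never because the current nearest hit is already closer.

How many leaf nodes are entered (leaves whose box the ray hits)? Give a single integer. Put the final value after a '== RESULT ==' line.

Traverse from the root:
N0 x:[55/2,89/2] y:[30,64] z:[29,128/3] -> hit [30,128/3], descend [3, 4, 5, 8]
  N3 x:[29,38] y:[30,38] z:[113/3,122/3] -> hit [113/3,38] leaf, test {P4(miss), P10@t=113/3}
  N4 x:[32,36] y:[38,57] z:[100/3,112/3] -> miss, prune
  N5 x:[63/2,89/2] y:[43,56] z:[29,92/3] -> miss, prune
  N8 x:[55/2,83/2] y:[57,64] z:[109/3,128/3] -> miss, prune

Visited [0, 3, 4, 5, 8]. Tests: 5 box, 1 leaf. Nearest: P10.

== RESULT ==
1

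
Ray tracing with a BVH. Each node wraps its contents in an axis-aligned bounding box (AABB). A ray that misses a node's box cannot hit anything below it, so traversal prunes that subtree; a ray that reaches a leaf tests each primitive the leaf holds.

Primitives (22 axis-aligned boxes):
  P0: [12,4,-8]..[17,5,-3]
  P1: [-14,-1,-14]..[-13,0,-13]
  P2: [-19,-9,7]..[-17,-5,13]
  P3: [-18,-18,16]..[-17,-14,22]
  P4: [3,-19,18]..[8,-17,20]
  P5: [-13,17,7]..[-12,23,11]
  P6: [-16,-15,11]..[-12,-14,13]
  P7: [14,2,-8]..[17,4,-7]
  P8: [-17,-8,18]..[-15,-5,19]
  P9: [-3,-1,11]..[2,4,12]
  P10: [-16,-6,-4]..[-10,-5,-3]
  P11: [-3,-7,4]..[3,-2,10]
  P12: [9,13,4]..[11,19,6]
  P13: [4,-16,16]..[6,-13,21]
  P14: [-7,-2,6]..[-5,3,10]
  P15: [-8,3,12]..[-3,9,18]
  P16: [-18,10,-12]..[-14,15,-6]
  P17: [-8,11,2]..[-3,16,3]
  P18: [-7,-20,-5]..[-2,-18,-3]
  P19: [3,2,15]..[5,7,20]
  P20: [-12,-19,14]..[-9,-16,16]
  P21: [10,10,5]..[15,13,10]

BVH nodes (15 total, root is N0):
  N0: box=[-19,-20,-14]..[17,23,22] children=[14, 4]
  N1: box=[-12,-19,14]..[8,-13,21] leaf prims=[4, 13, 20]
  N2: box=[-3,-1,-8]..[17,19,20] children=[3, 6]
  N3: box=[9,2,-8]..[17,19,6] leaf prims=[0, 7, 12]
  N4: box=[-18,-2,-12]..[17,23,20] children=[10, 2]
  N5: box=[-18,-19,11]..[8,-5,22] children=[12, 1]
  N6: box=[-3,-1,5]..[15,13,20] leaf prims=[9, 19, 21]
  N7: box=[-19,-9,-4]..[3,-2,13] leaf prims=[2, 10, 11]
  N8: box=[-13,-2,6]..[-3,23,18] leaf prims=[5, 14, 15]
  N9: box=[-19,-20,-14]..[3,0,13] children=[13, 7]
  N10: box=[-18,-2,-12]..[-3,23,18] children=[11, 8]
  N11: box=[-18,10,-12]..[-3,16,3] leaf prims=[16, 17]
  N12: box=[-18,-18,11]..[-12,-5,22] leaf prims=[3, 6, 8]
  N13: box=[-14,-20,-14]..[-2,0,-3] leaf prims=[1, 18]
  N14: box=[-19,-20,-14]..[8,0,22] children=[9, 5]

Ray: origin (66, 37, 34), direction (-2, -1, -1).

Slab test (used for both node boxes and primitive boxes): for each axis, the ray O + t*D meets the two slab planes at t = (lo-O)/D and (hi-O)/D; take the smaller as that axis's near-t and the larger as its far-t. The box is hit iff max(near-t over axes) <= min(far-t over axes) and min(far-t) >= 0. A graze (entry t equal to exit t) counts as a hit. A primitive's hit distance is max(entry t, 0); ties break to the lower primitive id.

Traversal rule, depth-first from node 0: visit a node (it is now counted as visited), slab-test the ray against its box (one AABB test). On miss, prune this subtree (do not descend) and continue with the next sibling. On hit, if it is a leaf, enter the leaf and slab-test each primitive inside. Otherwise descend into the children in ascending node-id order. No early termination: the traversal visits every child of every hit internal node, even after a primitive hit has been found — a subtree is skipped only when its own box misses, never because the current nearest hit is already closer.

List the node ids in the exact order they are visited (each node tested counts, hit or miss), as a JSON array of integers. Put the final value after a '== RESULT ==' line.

Trace the traversal:
N0 x:[49/2,85/2] y:[14,57] z:[12,48] -> hit [49/2,85/2], descend [4, 14]
  N4 x:[49/2,42] y:[14,39] z:[14,46] -> hit [49/2,39], descend [2, 10]
    N2 x:[49/2,69/2] y:[18,38] z:[14,42] -> hit [49/2,69/2], descend [3, 6]
      N3 x:[49/2,57/2] y:[18,35] z:[28,42] -> hit [28,57/2] leaf, test {P0(miss), P7(miss), P12(miss)}
      N6 x:[51/2,69/2] y:[24,38] z:[14,29] -> hit [51/2,29] leaf, test {P9(miss), P19(miss), P21@t=51/2}
    N10 x:[69/2,42] y:[14,39] z:[16,46] -> hit [69/2,39], descend [8, 11]
      N8 x:[69/2,79/2] y:[14,39] z:[16,28] -> miss, prune
      N11 x:[69/2,42] y:[21,27] z:[31,46] -> miss, prune
  N14 x:[29,85/2] y:[37,57] z:[12,48] -> hit [37,85/2], descend [5, 9]
    N5 x:[29,42] y:[42,56] z:[12,23] -> miss, prune
    N9 x:[63/2,85/2] y:[37,57] z:[21,48] -> hit [37,85/2], descend [7, 13]
      N7 x:[63/2,85/2] y:[39,46] z:[21,38] -> miss, prune
      N13 x:[34,40] y:[37,57] z:[37,48] -> hit [37,40] leaf, test {P1(miss), P18(miss)}

Visited [0, 4, 2, 3, 6, 10, 8, 11, 14, 5, 9, 7, 13]. Tests: 13 box, 3 leaf. Nearest: P21.

== RESULT ==
[0, 4, 2, 3, 6, 10, 8, 11, 14, 5, 9, 7, 13]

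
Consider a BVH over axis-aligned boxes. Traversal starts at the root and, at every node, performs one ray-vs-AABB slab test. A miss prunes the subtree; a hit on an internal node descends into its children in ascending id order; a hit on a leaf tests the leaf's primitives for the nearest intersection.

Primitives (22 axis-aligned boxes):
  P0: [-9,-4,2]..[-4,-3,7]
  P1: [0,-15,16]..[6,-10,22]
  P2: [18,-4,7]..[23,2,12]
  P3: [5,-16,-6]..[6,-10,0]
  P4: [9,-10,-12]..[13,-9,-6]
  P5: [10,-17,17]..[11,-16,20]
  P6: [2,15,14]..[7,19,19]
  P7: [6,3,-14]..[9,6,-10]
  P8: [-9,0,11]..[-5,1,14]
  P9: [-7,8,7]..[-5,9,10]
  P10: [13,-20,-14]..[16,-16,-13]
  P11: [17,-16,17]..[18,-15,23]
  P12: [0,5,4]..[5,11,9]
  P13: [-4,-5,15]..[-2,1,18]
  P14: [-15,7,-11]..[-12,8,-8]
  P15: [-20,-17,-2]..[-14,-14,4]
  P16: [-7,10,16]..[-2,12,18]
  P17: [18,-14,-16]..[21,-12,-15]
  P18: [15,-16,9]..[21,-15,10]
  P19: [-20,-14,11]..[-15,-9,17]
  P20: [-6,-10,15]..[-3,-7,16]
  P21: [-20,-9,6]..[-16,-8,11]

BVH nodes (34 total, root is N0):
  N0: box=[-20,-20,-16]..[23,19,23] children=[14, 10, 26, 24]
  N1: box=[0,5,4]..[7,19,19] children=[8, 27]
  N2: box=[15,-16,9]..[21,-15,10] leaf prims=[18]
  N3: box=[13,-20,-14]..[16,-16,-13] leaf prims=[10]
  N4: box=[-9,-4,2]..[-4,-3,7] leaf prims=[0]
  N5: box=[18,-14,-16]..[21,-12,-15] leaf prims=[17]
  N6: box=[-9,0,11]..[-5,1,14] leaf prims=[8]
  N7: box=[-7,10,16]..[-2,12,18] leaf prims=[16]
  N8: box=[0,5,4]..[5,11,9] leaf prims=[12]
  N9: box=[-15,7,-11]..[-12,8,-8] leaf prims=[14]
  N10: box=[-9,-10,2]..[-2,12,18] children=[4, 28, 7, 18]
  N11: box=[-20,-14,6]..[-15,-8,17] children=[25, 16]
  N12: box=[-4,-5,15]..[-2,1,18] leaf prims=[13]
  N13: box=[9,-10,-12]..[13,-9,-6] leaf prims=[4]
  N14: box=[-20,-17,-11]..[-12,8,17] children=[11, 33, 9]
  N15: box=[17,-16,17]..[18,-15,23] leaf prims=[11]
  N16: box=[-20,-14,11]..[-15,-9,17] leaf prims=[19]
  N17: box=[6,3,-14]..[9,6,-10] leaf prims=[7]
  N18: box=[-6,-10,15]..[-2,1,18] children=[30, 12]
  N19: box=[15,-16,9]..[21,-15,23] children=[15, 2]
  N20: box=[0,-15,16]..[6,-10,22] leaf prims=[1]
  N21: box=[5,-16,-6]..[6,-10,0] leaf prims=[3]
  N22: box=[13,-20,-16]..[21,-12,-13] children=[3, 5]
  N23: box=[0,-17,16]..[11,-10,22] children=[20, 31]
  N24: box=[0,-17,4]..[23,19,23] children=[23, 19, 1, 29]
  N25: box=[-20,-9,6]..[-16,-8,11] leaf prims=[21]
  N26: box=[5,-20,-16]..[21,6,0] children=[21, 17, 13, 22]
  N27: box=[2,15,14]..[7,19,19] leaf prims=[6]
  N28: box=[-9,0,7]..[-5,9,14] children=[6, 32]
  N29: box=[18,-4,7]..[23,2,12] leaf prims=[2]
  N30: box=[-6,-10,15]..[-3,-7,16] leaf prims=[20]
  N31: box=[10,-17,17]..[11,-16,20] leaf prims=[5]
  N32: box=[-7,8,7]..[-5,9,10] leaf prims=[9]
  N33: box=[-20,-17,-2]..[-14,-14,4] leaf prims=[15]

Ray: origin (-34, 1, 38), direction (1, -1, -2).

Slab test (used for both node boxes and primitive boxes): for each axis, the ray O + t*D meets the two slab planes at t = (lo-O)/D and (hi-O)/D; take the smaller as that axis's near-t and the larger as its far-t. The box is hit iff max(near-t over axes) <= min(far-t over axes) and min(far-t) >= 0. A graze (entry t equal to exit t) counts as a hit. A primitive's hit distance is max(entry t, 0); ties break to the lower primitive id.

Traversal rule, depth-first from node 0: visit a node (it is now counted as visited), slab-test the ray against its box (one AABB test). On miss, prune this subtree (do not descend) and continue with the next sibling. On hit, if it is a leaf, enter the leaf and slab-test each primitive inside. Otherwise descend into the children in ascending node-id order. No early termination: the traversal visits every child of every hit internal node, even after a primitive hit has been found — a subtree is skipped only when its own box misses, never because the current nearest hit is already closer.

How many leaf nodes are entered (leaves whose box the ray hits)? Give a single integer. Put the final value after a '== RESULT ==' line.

Traverse from the root:
N0 x:[14,57] y:[-18,21] z:[15/2,27] -> hit [14,21], descend [10, 14, 24, 26]
  N10 x:[25,32] y:[-11,11] z:[10,18] -> miss, prune
  N14 x:[14,22] y:[-7,18] z:[21/2,49/2] -> hit [14,18], descend [9, 11, 33]
    N9 x:[19,22] y:[-7,-6] z:[23,49/2] -> miss, prune
    N11 x:[14,19] y:[9,15] z:[21/2,16] -> hit [14,15], descend [16, 25]
      N16 x:[14,19] y:[10,15] z:[21/2,27/2] -> miss, prune
      N25 x:[14,18] y:[9,10] z:[27/2,16] -> miss, prune
    N33 x:[14,20] y:[15,18] z:[17,20] -> hit [17,18] leaf, test {P15@t=17}
  N24 x:[34,57] y:[-18,18] z:[15/2,17] -> miss, prune
  N26 x:[39,55] y:[-5,21] z:[19,27] -> miss, prune

Summary -> nodes [0, 10, 14, 9, 11, 16, 25, 33, 24, 26]; box-tests=10; leaf-entries=1; first=P15

== RESULT ==
1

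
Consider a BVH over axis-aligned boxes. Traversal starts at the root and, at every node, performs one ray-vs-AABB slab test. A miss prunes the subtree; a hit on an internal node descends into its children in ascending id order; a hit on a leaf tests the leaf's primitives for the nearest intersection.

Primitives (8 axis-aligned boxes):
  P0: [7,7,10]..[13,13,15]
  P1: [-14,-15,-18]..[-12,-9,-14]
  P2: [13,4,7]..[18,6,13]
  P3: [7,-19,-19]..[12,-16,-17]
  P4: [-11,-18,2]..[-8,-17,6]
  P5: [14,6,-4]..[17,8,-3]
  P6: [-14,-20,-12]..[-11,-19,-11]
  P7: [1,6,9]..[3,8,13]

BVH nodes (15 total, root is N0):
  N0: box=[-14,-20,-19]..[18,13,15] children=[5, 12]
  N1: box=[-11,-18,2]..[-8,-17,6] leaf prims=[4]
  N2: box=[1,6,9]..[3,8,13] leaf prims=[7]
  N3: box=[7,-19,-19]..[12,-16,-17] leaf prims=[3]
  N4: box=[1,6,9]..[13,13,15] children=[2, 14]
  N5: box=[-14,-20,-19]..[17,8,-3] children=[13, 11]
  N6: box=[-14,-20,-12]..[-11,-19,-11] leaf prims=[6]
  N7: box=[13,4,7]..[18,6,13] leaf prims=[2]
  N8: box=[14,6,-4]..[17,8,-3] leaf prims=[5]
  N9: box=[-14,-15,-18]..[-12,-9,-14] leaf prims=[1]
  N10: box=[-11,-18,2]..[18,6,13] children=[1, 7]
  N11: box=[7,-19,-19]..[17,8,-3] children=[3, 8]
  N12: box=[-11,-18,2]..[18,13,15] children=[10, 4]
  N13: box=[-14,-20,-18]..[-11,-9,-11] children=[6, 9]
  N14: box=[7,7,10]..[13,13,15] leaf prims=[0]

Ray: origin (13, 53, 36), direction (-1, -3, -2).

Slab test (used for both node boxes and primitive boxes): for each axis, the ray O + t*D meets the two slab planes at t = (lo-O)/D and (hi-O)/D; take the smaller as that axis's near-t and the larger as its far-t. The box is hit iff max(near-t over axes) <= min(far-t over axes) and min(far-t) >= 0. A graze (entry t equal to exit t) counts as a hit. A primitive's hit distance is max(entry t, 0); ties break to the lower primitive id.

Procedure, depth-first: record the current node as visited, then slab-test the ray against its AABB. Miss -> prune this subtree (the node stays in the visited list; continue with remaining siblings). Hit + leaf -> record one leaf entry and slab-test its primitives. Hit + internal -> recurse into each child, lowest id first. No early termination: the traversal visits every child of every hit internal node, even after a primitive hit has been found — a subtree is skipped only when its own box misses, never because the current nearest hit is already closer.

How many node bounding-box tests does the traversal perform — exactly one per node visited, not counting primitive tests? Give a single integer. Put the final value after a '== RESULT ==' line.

Trace the traversal:
N0 x:[-5,27] y:[40/3,73/3] z:[21/2,55/2] -> hit [40/3,73/3], descend [5, 12]
  N5 x:[-4,27] y:[15,73/3] z:[39/2,55/2] -> hit [39/2,73/3], descend [11, 13]
    N11 x:[-4,6] y:[15,24] z:[39/2,55/2] -> miss, prune
    N13 x:[24,27] y:[62/3,73/3] z:[47/2,27] -> hit [24,73/3], descend [6, 9]
      N6 x:[24,27] y:[24,73/3] z:[47/2,24] -> hit [24,24] leaf, test {P6@t=24}
      N9 x:[25,27] y:[62/3,68/3] z:[25,27] -> miss, prune
  N12 x:[-5,24] y:[40/3,71/3] z:[21/2,17] -> hit [40/3,17], descend [4, 10]
    N4 x:[0,12] y:[40/3,47/3] z:[21/2,27/2] -> miss, prune
    N10 x:[-5,24] y:[47/3,71/3] z:[23/2,17] -> hit [47/3,17], descend [1, 7]
      N1 x:[21,24] y:[70/3,71/3] z:[15,17] -> miss, prune
      N7 x:[-5,0] y:[47/3,49/3] z:[23/2,29/2] -> miss, prune

11 AABB tests over nodes [0, 5, 11, 13, 6, 9, 12, 4, 10, 1, 7]; 1 leaf entered; closest P6.

== RESULT ==
11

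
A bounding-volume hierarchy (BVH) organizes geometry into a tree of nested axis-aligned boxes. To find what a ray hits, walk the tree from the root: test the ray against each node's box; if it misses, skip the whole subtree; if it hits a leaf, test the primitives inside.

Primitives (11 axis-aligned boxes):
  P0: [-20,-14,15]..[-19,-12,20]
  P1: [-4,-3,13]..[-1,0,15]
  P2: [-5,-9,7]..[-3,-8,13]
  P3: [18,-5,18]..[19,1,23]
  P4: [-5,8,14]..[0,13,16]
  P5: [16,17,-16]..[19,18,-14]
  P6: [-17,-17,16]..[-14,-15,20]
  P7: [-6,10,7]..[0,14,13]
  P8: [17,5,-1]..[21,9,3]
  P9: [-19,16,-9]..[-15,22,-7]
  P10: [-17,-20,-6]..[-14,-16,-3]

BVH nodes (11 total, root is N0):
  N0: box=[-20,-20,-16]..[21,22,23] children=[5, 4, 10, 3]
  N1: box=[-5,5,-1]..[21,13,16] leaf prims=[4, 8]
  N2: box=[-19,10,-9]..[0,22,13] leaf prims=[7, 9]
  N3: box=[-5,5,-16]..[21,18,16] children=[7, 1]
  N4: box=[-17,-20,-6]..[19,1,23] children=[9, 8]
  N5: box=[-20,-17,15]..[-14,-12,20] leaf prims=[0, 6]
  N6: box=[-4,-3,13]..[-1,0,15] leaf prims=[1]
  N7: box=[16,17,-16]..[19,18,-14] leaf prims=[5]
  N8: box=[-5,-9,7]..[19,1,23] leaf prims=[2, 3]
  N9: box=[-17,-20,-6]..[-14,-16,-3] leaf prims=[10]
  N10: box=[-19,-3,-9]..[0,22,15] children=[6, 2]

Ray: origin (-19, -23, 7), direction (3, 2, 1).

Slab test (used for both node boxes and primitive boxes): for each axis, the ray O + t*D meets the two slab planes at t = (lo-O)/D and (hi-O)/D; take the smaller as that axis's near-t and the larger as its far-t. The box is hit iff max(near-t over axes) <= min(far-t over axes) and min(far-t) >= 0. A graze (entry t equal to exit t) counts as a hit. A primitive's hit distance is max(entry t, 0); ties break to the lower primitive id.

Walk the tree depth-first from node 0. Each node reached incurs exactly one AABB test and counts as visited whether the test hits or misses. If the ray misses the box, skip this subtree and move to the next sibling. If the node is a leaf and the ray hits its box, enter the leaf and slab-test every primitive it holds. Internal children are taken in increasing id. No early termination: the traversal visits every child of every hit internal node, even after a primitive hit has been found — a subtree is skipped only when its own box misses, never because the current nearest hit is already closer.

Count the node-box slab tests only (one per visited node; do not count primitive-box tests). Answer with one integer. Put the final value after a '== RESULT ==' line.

Traverse from the root:
N0 x:[-1/3,40/3] y:[3/2,45/2] z:[-23,16] -> hit [3/2,40/3], descend [3, 4, 5, 10]
  N3 x:[14/3,40/3] y:[14,41/2] z:[-23,9] -> miss, prune
  N4 x:[2/3,38/3] y:[3/2,12] z:[-13,16] -> hit [3/2,12], descend [8, 9]
    N8 x:[14/3,38/3] y:[7,12] z:[0,16] -> hit [7,12] leaf, test {P2(miss), P3(miss)}
    N9 x:[2/3,5/3] y:[3/2,7/2] z:[-13,-10] -> miss, prune
  N5 x:[-1/3,5/3] y:[3,11/2] z:[8,13] -> miss, prune
  N10 x:[0,19/3] y:[10,45/2] z:[-16,8] -> miss, prune

Summary -> nodes [0, 3, 4, 8, 9, 5, 10]; box-tests=7; leaf-entries=1; first=miss

== RESULT ==
7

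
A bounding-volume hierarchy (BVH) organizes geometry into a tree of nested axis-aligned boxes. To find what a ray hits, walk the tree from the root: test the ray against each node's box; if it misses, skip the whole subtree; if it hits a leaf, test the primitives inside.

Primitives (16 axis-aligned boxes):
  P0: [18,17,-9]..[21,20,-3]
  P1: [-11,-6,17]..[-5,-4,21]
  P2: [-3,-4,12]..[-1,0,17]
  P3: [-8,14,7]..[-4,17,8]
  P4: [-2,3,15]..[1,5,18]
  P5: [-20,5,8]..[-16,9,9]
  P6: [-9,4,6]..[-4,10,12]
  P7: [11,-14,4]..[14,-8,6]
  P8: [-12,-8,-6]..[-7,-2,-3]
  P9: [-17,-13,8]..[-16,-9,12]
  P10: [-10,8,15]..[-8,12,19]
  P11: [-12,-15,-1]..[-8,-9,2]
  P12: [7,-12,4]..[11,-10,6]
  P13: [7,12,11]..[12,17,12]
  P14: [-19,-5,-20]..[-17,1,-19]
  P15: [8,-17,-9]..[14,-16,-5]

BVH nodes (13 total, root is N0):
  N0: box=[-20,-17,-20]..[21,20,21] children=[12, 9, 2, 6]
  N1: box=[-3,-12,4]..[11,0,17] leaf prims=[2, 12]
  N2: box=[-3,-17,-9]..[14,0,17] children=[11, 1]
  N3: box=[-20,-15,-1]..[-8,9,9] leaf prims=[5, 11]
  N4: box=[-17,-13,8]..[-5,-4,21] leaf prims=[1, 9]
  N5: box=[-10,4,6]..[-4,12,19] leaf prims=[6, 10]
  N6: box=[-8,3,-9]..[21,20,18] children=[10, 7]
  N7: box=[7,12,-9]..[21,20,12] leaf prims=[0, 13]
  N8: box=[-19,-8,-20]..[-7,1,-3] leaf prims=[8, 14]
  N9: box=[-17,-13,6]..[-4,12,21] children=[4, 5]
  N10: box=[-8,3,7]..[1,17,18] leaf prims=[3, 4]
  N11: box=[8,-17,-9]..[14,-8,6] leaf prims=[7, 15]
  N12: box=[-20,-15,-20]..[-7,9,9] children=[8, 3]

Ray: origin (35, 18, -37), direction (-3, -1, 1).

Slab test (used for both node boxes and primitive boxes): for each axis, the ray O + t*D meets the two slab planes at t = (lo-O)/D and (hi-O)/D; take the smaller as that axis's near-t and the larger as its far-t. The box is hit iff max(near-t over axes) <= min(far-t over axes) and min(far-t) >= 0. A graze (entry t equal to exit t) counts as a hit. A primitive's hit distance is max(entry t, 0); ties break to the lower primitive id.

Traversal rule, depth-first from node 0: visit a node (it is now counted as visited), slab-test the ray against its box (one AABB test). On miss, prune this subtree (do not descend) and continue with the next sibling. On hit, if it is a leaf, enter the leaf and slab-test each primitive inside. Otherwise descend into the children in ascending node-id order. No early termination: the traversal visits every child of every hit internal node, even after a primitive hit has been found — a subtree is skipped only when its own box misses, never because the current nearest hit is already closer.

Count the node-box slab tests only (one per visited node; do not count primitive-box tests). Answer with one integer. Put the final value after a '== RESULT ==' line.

Walk:
N0 x:[14/3,55/3] y:[-2,35] z:[17,58] -> hit [17,55/3], descend [2, 6, 9, 12]
  N2 x:[7,38/3] y:[18,35] z:[28,54] -> miss, prune
  N6 x:[14/3,43/3] y:[-2,15] z:[28,55] -> miss, prune
  N9 x:[13,52/3] y:[6,31] z:[43,58] -> miss, prune
  N12 x:[14,55/3] y:[9,33] z:[17,46] -> hit [17,55/3], descend [3, 8]
    N3 x:[43/3,55/3] y:[9,33] z:[36,46] -> miss, prune
    N8 x:[14,18] y:[17,26] z:[17,34] -> hit [17,18] leaf, test {P8(miss), P14@t=52/3}

Visited [0, 2, 6, 9, 12, 3, 8]. Tests: 7 box, 1 leaf. Nearest: P14.

== RESULT ==
7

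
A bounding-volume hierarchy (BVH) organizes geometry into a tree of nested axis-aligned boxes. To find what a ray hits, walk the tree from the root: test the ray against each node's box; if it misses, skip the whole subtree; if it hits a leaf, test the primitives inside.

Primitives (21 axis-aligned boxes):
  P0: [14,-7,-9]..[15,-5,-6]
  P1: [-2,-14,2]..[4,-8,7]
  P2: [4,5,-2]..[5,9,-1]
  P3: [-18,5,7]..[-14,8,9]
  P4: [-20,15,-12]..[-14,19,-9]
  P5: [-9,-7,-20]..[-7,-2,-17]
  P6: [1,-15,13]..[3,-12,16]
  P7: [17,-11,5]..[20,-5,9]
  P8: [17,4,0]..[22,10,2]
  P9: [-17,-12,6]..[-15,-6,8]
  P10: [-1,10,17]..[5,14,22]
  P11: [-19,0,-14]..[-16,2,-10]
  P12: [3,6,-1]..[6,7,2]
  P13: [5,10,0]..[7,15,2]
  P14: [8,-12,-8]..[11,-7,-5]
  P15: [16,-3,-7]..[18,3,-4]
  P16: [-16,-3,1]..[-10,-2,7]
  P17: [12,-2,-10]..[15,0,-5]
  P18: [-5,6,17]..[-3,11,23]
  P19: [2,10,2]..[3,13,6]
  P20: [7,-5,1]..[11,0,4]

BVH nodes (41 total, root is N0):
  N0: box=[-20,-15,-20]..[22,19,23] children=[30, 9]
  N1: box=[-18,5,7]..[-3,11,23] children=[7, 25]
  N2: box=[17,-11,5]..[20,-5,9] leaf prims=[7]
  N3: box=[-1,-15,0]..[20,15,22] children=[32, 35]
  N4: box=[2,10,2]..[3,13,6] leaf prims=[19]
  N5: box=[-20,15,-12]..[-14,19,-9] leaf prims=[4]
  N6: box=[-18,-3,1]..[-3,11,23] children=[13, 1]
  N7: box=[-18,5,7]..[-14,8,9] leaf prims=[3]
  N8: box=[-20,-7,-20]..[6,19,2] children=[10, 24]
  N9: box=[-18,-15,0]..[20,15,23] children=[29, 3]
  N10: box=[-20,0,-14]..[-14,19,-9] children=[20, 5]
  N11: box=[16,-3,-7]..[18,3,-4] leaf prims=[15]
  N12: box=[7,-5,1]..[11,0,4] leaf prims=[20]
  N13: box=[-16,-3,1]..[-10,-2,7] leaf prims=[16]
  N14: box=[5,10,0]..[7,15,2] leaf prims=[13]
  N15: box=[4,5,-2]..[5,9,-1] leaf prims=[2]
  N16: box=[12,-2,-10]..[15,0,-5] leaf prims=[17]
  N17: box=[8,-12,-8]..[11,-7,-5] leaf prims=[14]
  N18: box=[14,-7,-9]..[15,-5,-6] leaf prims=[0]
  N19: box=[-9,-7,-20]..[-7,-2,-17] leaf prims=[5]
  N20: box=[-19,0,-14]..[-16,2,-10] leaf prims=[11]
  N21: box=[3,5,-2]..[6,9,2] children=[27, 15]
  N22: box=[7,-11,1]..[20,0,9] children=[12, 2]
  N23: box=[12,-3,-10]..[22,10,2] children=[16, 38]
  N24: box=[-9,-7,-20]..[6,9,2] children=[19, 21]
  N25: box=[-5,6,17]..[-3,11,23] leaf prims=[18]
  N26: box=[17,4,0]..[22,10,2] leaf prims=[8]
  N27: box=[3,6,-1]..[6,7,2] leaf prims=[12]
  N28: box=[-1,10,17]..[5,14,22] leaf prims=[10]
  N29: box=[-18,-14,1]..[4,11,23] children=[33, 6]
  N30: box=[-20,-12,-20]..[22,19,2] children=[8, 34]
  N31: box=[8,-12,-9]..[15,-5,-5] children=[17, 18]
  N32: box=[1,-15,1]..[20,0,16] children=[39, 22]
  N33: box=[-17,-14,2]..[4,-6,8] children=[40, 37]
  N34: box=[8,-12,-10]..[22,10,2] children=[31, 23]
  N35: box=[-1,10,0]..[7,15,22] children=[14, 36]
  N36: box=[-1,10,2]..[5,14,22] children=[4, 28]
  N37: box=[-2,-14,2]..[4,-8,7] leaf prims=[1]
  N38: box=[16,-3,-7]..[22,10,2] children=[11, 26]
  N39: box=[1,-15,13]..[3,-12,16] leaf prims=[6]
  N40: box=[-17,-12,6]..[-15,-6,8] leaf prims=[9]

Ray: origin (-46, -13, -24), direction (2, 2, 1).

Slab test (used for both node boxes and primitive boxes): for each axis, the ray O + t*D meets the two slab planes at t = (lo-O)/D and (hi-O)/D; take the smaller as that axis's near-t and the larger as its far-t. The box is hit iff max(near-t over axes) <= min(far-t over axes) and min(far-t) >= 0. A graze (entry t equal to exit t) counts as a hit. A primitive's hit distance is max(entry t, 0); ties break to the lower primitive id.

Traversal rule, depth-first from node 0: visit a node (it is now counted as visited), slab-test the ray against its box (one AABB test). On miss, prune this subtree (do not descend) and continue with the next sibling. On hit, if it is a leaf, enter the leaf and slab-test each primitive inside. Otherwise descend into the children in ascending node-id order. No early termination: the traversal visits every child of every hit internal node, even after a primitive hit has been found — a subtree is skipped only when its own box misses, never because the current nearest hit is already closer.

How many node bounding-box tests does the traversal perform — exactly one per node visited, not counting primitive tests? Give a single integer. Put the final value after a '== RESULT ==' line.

Trace the traversal:
N0 x:[13,34] y:[-1,16] z:[4,47] -> hit [13,16], descend [9, 30]
  N9 x:[14,33] y:[-1,14] z:[24,47] -> miss, prune
  N30 x:[13,34] y:[1/2,16] z:[4,26] -> hit [13,16], descend [8, 34]
    N8 x:[13,26] y:[3,16] z:[4,26] -> hit [13,16], descend [10, 24]
      N10 x:[13,16] y:[13/2,16] z:[10,15] -> hit [13,15], descend [5, 20]
        N5 x:[13,16] y:[14,16] z:[12,15] -> hit [14,15] leaf, test {P4@t=14}
        N20 x:[27/2,15] y:[13/2,15/2] z:[10,14] -> miss, prune
      N24 x:[37/2,26] y:[3,11] z:[4,26] -> miss, prune
    N34 x:[27,34] y:[1/2,23/2] z:[14,26] -> miss, prune

9 AABB tests over nodes [0, 9, 30, 8, 10, 5, 20, 24, 34]; 1 leaf entered; closest P4.

== RESULT ==
9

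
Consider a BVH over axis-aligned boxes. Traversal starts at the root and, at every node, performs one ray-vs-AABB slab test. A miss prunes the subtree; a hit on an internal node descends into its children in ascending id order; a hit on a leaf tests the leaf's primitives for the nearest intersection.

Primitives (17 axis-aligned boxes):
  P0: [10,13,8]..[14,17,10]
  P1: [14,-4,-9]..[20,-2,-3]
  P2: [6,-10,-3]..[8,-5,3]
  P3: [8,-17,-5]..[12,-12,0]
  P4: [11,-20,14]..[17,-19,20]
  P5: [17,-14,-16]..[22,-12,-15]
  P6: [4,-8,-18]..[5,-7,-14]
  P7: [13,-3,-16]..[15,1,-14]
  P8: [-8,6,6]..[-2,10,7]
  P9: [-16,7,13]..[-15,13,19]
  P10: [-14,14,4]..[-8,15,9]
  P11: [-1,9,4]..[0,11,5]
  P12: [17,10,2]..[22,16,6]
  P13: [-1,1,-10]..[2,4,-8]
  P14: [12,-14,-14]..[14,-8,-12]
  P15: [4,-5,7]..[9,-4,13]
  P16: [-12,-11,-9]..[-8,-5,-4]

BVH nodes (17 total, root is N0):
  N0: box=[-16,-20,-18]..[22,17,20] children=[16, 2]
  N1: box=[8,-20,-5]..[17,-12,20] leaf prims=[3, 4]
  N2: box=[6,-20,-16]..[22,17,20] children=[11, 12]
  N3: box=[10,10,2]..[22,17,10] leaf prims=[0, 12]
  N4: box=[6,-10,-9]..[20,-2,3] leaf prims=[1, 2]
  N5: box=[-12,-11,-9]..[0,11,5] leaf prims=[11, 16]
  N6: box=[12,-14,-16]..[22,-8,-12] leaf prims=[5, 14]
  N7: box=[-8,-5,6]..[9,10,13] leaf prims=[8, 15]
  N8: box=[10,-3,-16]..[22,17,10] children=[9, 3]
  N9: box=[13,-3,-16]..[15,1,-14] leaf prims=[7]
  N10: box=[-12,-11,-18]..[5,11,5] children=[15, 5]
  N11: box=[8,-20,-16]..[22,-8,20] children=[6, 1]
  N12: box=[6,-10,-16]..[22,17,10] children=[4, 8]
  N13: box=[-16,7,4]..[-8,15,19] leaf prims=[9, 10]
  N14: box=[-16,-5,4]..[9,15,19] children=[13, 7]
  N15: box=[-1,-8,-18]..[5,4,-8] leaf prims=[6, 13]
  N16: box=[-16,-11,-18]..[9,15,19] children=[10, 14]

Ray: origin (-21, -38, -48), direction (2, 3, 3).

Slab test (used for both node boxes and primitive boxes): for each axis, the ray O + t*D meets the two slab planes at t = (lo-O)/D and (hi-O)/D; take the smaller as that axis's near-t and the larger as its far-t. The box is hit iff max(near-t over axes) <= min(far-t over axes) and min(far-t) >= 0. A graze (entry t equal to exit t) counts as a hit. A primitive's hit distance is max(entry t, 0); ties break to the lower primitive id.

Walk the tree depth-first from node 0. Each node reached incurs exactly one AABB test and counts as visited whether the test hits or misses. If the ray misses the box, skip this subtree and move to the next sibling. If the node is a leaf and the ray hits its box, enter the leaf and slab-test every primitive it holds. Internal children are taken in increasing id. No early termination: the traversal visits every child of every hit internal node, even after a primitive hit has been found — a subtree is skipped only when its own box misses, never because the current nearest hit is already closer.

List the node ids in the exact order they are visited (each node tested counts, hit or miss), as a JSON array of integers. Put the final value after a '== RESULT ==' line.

Walk:
N0 x:[5/2,43/2] y:[6,55/3] z:[10,68/3] -> hit [10,55/3], descend [2, 16]
  N2 x:[27/2,43/2] y:[6,55/3] z:[32/3,68/3] -> hit [27/2,55/3], descend [11, 12]
    N11 x:[29/2,43/2] y:[6,10] z:[32/3,68/3] -> miss, prune
    N12 x:[27/2,43/2] y:[28/3,55/3] z:[32/3,58/3] -> hit [27/2,55/3], descend [4, 8]
      N4 x:[27/2,41/2] y:[28/3,12] z:[13,17] -> miss, prune
      N8 x:[31/2,43/2] y:[35/3,55/3] z:[32/3,58/3] -> hit [31/2,55/3], descend [3, 9]
        N3 x:[31/2,43/2] y:[16,55/3] z:[50/3,58/3] -> hit [50/3,55/3] leaf, test {P0(miss), P12(miss)}
        N9 x:[17,18] y:[35/3,13] z:[32/3,34/3] -> miss, prune
  N16 x:[5/2,15] y:[9,53/3] z:[10,67/3] -> hit [10,15], descend [10, 14]
    N10 x:[9/2,13] y:[9,49/3] z:[10,53/3] -> hit [10,13], descend [5, 15]
      N5 x:[9/2,21/2] y:[9,49/3] z:[13,53/3] -> miss, prune
      N15 x:[10,13] y:[10,14] z:[10,40/3] -> hit [10,13] leaf, test {P6(miss), P13(miss)}
    N14 x:[5/2,15] y:[11,53/3] z:[52/3,67/3] -> miss, prune

13 AABB tests over nodes [0, 2, 11, 12, 4, 8, 3, 9, 16, 10, 5, 15, 14]; 2 leaves entered; closest miss.

== RESULT ==
[0, 2, 11, 12, 4, 8, 3, 9, 16, 10, 5, 15, 14]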